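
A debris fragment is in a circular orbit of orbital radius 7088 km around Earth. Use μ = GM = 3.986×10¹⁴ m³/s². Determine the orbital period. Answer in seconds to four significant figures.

r = 7088 km = 7.088×10⁶ m.
Kepler's third law: T = 2π√(r³/μ) = 2π√((7.088×10⁶)³ / 3.986×10¹⁴).
r³/μ = 8.934×10⁵ s², so T = 2π × 9.452×10² = 5.939×10³ s.

T ≈ 5939 seconds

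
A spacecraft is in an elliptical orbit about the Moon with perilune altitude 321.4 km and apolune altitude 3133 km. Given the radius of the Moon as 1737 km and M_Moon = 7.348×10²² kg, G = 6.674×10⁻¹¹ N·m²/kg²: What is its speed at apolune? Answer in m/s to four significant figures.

v ≈ 773.5 m/s

μ = GM = 6.674×10⁻¹¹ × 7.348×10²² = 4.904×10¹² m³/s².
r_p = 1737 + 321.4 = 2058.4 km = 2.0584×10⁶ m.
r_a = 1737 + 3133 = 4870.0 km = 4.8700×10⁶ m.
Semi-major axis a = (r_p + r_a)/2 = 3464.2 km = 3.464×10⁶ m.
Vis-viva: v² = μ(2/r − 1/a) = 4.904×10¹² × (4.107×10⁻⁷ − 2.887×10⁻⁷) = 5.983×10⁵ m²/s².
v = 773.5 m/s.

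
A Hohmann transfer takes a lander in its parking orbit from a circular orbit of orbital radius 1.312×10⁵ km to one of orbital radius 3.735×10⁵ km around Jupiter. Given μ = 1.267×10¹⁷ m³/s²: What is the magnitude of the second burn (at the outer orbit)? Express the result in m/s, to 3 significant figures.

Δv ≈ 5140 m/s

r₁ = 1.312×10⁵ km = 1.312×10⁸ m.
r₂ = 3.735×10⁵ km = 3.735×10⁸ m.
Transfer ellipse a_t = (r₁ + r₂)/2 = 2.524×10⁸ m.
At r₁: circular v_c1 = √(μ/r₁) = 31080 m/s; transfer-perijove v_p = √[μ(2/r₁ − 1/a_t)] = 37810 m/s.
At r₂: circular v_c2 = √(μ/r₂) = 18420 m/s; transfer-apojove v_a = √[μ(2/r₂ − 1/a_t)] = 13280 m/s.
Δv₂ = v_c2 − v_a = 5138 m/s.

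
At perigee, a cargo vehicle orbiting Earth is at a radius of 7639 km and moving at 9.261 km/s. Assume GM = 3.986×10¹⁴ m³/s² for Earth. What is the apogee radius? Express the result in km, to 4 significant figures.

apogee radius ≈ 35240 km

r_p = 7.639×10⁶ m.
Specific energy ε = v²/2 − μ/r = -9.297×10⁶ J/kg, so a = −μ/(2ε) = 2.144×10⁷ m.
The apsides satisfy r_p + r_a = 2a, so the apogee radius is 2a − r_p = 3.524×10⁷ m = 35237 km.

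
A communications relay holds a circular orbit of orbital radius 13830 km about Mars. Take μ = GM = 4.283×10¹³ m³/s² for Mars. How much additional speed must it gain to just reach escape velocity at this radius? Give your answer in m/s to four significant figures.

Δv ≈ 728.9 m/s

r = 13830 km = 1.383×10⁷ m.
Circular speed v_c = √(μ/r) = 1760 m/s.
Escape speed v_esc = √(2μ/r) = √2 × v_c = 2489 m/s.
Δv = v_esc − v_c = 728.9 m/s.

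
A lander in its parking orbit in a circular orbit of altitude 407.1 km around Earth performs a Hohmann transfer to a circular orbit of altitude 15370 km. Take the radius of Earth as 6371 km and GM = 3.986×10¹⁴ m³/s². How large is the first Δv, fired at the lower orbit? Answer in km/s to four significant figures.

Δv ≈ 1.800 km/s

r₁ = 6371 + 407.1 = 6778.1 km = 6.7781×10⁶ m.
r₂ = 6371 + 15370 = 21741 km = 2.1741×10⁷ m.
Transfer ellipse a_t = (r₁ + r₂)/2 = 1.426×10⁷ m.
At r₁: circular v_c1 = √(μ/r₁) = 7669 m/s; transfer-perigee v_p = √[μ(2/r₁ − 1/a_t)] = 9469 m/s.
Δv₁ = v_p − v_c1 = 1800 m/s.
= 1.800 km/s.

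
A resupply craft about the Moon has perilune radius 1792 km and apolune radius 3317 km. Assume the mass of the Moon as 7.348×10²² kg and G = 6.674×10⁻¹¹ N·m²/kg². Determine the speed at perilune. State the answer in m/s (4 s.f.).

v ≈ 1885 m/s

μ = GM = 6.674×10⁻¹¹ × 7.348×10²² = 4.904×10¹² m³/s².
Semi-major axis a = (r_p + r_a)/2 = 2554.5 km = 2.554×10⁶ m.
Vis-viva: v² = μ(2/r − 1/a) = 4.904×10¹² × (1.116×10⁻⁶ − 3.915×10⁻⁷) = 3.554×10⁶ m²/s².
v = 1885 m/s.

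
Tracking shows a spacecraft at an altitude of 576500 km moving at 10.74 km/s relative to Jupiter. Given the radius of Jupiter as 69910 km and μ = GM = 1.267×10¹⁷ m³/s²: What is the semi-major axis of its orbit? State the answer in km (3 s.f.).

r = 69910 + 576500 = 6.4641×10⁵ km = 6.464×10⁸ m.
Specific orbital energy ε = v²/2 − μ/r = (10740)²/2 − 1.267×10¹⁷/6.464×10⁸ = -1.383×10⁸ J/kg.
Since ε = −μ/(2a), a = −μ/(2ε) = 4.580×10⁸ m = 4.5796×10⁵ km.

a ≈ 4.58×10⁵ km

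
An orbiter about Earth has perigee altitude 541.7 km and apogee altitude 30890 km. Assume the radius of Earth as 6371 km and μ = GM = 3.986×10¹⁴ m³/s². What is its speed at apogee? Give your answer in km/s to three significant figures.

v ≈ 1.83 km/s

r_p = 6371 + 541.7 = 6912.7 km = 6.9127×10⁶ m.
r_a = 6371 + 30890 = 37261 km = 3.7261×10⁷ m.
Semi-major axis a = (r_p + r_a)/2 = 22087 km = 2.209×10⁷ m.
Vis-viva: v² = μ(2/r − 1/a) = 3.986×10¹⁴ × (5.368×10⁻⁸ − 4.528×10⁻⁸) = 3.348×10⁶ m²/s².
v = 1830 m/s = 1.830 km/s.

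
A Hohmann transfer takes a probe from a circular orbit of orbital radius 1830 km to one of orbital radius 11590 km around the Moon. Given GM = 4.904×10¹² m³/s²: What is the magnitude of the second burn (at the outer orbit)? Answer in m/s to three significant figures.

Δv ≈ 311 m/s

r₁ = 1830 km = 1.830×10⁶ m.
r₂ = 11590 km = 1.159×10⁷ m.
Transfer ellipse a_t = (r₁ + r₂)/2 = 6.710×10⁶ m.
At r₁: circular v_c1 = √(μ/r₁) = 1637 m/s; transfer-perilune v_p = √[μ(2/r₁ − 1/a_t)] = 2151 m/s.
At r₂: circular v_c2 = √(μ/r₂) = 650.5 m/s; transfer-apolune v_a = √[μ(2/r₂ − 1/a_t)] = 339.7 m/s.
Δv₂ = v_c2 − v_a = 310.8 m/s.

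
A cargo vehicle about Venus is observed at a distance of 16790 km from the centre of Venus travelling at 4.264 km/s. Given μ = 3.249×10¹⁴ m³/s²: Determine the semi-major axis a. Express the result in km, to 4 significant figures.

r = 1.679×10⁷ m.
Specific orbital energy ε = v²/2 − μ/r = (4264)²/2 − 3.249×10¹⁴/1.679×10⁷ = -1.026×10⁷ J/kg.
Since ε = −μ/(2a), a = −μ/(2ε) = 1.583×10⁷ m = 15833 km.

a ≈ 15830 km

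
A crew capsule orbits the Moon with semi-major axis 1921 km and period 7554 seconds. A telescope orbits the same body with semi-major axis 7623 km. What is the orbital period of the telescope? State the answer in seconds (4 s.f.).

T₂ ≈ 59710 seconds

Kepler's third law: T² ∝ a³, so T₂ = T₁ (a₂/a₁)^(3/2).
a₂/a₁ = 3.968, (a₂/a₁)^(3/2) = 7.905.
T₂ = 7554 × 7.905 = 59710 seconds.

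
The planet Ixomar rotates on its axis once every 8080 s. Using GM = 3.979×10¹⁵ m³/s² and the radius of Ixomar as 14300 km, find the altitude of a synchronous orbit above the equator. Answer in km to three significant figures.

h_sync ≈ 4440 km

A synchronous orbit has period T, so by Kepler's third law a = (μT²/4π²)^(1/3).
μT²/4π² = 3.979×10¹⁵ × (8.080×10³)² / 39.48 = 6.580×10²¹ m³.
a = 1.874×10⁷ m = 18739 km.
Altitude h = a − R = 18739 − 14300 = 4439.0 km.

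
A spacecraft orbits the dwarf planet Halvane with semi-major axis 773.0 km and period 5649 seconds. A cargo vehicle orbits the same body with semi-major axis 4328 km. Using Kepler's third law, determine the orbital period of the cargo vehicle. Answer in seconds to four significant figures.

T₂ ≈ 74840 seconds

Kepler's third law: T² ∝ a³, so T₂ = T₁ (a₂/a₁)^(3/2).
a₂/a₁ = 5.599, (a₂/a₁)^(3/2) = 13.25.
T₂ = 5649 × 13.25 = 74840 seconds.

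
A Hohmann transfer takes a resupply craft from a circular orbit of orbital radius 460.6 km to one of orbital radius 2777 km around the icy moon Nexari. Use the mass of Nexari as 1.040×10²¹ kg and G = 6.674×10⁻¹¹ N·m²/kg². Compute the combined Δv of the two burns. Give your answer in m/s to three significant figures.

Δv_total ≈ 194 m/s

μ = GM = 6.674×10⁻¹¹ × 1.040×10²¹ = 6.941×10¹⁰ m³/s².
r₁ = 460.6 km = 4.606×10⁵ m.
r₂ = 2777 km = 2.777×10⁶ m.
Transfer ellipse a_t = (r₁ + r₂)/2 = 1.619×10⁶ m.
At r₁: circular v_c1 = √(μ/r₁) = 388.2 m/s; transfer-periapsis v_p = √[μ(2/r₁ − 1/a_t)] = 508.4 m/s.
Δv₁ = v_p − v_c1 = 120.2 m/s.
At r₂: circular v_c2 = √(μ/r₂) = 158.1 m/s; transfer-apoapsis v_a = √[μ(2/r₂ − 1/a_t)] = 84.33 m/s.
Δv₂ = v_c2 − v_a = 73.77 m/s.
Total Δv = Δv₁ + Δv₂ = 194.0 m/s.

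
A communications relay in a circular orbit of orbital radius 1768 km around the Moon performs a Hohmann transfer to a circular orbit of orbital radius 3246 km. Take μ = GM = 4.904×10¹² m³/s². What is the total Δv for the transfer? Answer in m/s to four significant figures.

Δv_total ≈ 426.6 m/s

r₁ = 1768 km = 1.768×10⁶ m.
r₂ = 3246 km = 3.246×10⁶ m.
Transfer ellipse a_t = (r₁ + r₂)/2 = 2.507×10⁶ m.
At r₁: circular v_c1 = √(μ/r₁) = 1665 m/s; transfer-perilune v_p = √[μ(2/r₁ − 1/a_t)] = 1895 m/s.
Δv₁ = v_p − v_c1 = 229.6 m/s.
At r₂: circular v_c2 = √(μ/r₂) = 1229 m/s; transfer-apolune v_a = √[μ(2/r₂ − 1/a_t)] = 1032 m/s.
Δv₂ = v_c2 − v_a = 196.9 m/s.
Total Δv = Δv₁ + Δv₂ = 426.6 m/s.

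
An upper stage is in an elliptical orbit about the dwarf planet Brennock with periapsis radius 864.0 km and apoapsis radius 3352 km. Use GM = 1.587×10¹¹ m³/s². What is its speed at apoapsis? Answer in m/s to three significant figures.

v ≈ 139 m/s

Semi-major axis a = (r_p + r_a)/2 = 2108.0 km = 2.108×10⁶ m.
Vis-viva: v² = μ(2/r − 1/a) = 1.587×10¹¹ × (5.967×10⁻⁷ − 4.744×10⁻⁷) = 1.941×10⁴ m²/s².
v = 139.3 m/s.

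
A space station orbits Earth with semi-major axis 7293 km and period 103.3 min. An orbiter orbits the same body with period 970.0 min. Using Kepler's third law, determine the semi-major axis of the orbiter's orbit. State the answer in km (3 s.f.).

Kepler's third law: a³ ∝ T², so a₂ = a₁ (T₂/T₁)^(2/3).
T₂/T₁ = 9.390, (T₂/T₁)^(2/3) = 4.451.
a₂ = 7293 × 4.451 = 32460 km.

a₂ ≈ 32500 km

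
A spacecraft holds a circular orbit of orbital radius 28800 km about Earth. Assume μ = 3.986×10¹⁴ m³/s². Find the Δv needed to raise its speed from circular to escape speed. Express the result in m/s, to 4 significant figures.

Δv ≈ 1541 m/s

r = 28800 km = 2.880×10⁷ m.
Circular speed v_c = √(μ/r) = 3720 m/s.
Escape speed v_esc = √(2μ/r) = √2 × v_c = 5261 m/s.
Δv = v_esc − v_c = 1541 m/s.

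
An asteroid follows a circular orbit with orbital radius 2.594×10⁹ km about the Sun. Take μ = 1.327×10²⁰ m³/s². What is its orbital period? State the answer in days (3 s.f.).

T ≈ 26400 days

r = 2.594×10⁹ km = 2.594×10¹² m.
Kepler's third law: T = 2π√(r³/μ) = 2π√((2.594×10¹²)³ / 1.327×10²⁰).
r³/μ = 1.315×10¹⁷ s², so T = 2π × 3.627×10⁸ = 2.279×10⁹ s.
Converting: 2.279×10⁹ s ÷ 86400 = 26370 days.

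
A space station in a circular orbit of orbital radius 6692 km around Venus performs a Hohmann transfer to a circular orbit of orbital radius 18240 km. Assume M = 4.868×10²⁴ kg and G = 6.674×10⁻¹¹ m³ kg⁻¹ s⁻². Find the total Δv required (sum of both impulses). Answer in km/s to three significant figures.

Δv_total ≈ 2.59 km/s

μ = GM = 6.674×10⁻¹¹ × 4.868×10²⁴ = 3.249×10¹⁴ m³/s².
r₁ = 6692 km = 6.692×10⁶ m.
r₂ = 18240 km = 1.824×10⁷ m.
Transfer ellipse a_t = (r₁ + r₂)/2 = 1.247×10⁷ m.
At r₁: circular v_c1 = √(μ/r₁) = 6968 m/s; transfer-periapsis v_p = √[μ(2/r₁ − 1/a_t)] = 8428 m/s.
Δv₁ = v_p − v_c1 = 1461 m/s.
At r₂: circular v_c2 = √(μ/r₂) = 4220 m/s; transfer-apoapsis v_a = √[μ(2/r₂ − 1/a_t)] = 3092 m/s.
Δv₂ = v_c2 − v_a = 1128 m/s.
Total Δv = Δv₁ + Δv₂ = 2589 m/s = 2.589 km/s.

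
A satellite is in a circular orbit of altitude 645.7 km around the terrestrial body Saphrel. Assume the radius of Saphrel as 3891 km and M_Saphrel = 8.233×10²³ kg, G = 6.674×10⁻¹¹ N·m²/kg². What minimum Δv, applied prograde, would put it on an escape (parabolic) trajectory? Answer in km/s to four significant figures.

Δv ≈ 1.442 km/s

μ = GM = 6.674×10⁻¹¹ × 8.233×10²³ = 5.495×10¹³ m³/s².
r = 3891 + 645.7 = 4536.7 km = 4.5367×10⁶ m.
Circular speed v_c = √(μ/r) = 3480 m/s.
Escape speed v_esc = √(2μ/r) = √2 × v_c = 4922 m/s.
Δv = v_esc − v_c = 1442 m/s = 1.442 km/s.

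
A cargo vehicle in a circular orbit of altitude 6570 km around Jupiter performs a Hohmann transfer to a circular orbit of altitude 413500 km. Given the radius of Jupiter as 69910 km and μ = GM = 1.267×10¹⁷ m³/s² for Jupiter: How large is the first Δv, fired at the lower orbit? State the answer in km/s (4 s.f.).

r₁ = 69910 + 6570 = 76480 km = 7.6480×10⁷ m.
r₂ = 69910 + 413500 = 483410 km = 4.8341×10⁸ m.
Transfer ellipse a_t = (r₁ + r₂)/2 = 2.799×10⁸ m.
At r₁: circular v_c1 = √(μ/r₁) = 40700 m/s; transfer-perijove v_p = √[μ(2/r₁ − 1/a_t)] = 53490 m/s.
Δv₁ = v_p − v_c1 = 12780 m/s.
= 12.78 km/s.

Δv ≈ 12.78 km/s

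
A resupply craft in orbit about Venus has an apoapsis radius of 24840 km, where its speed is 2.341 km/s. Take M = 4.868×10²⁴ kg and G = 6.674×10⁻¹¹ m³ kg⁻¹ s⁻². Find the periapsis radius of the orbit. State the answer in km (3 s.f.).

μ = GM = 6.674×10⁻¹¹ × 4.868×10²⁴ = 3.249×10¹⁴ m³/s².
r_a = 2.484×10⁷ m.
Specific energy ε = v²/2 − μ/r = -1.034×10⁷ J/kg, so a = −μ/(2ε) = 1.571×10⁷ m.
The apsides satisfy r_p + r_a = 2a, so the periapsis radius is 2a − r_a = 6.583×10⁶ m = 6583.2 km.

periapsis radius ≈ 6580 km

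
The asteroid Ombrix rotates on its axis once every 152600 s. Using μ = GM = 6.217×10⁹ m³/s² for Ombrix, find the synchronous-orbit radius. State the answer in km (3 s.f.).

A synchronous orbit has period T, so by Kepler's third law a = (μT²/4π²)^(1/3).
μT²/4π² = 6.217×10⁹ × (1.526×10⁵)² / 39.48 = 3.667×10¹⁸ m³.
a = 1.542×10⁶ m = 1542.1 km.

r_sync ≈ 1540 km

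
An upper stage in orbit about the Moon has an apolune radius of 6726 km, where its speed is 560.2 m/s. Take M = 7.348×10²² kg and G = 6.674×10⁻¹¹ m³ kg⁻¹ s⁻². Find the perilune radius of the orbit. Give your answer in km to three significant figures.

perilune radius ≈ 1840 km

μ = GM = 6.674×10⁻¹¹ × 7.348×10²² = 4.904×10¹² m³/s².
r_a = 6.726×10⁶ m.
Specific energy ε = v²/2 − μ/r = -5.722×10⁵ J/kg, so a = −μ/(2ε) = 4.285×10⁶ m.
The apsides satisfy r_p + r_a = 2a, so the perilune radius is 2a − r_a = 1.844×10⁶ m = 1844.4 km.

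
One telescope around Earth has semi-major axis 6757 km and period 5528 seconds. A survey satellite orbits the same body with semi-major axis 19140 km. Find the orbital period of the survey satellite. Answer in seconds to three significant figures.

Kepler's third law: T² ∝ a³, so T₂ = T₁ (a₂/a₁)^(3/2).
a₂/a₁ = 2.833, (a₂/a₁)^(3/2) = 4.767.
T₂ = 5528 × 4.767 = 26350 seconds.

T₂ ≈ 26400 seconds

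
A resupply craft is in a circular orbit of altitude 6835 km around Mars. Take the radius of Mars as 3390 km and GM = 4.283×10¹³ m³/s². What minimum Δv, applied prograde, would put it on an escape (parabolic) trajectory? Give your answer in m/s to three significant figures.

r = 3390 + 6835 = 10225 km = 1.0225×10⁷ m.
Circular speed v_c = √(μ/r) = 2047 m/s.
Escape speed v_esc = √(2μ/r) = √2 × v_c = 2894 m/s.
Δv = v_esc − v_c = 847.7 m/s.

Δv ≈ 848 m/s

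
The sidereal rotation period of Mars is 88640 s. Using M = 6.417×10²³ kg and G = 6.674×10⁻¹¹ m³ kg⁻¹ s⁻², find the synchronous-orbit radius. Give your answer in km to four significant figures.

μ = GM = 6.674×10⁻¹¹ × 6.417×10²³ = 4.283×10¹³ m³/s².
A synchronous orbit has period T, so by Kepler's third law a = (μT²/4π²)^(1/3).
μT²/4π² = 4.283×10¹³ × (8.864×10⁴)² / 39.48 = 8.524×10²¹ m³.
a = 2.043×10⁷ m = 20427 km.

r_sync ≈ 20430 km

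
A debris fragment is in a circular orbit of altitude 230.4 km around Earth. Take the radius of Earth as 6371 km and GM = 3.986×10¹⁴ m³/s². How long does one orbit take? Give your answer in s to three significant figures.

T ≈ 5340 s

r = 6371 + 230.4 = 6601.4 km = 6.6014×10⁶ m.
Kepler's third law: T = 2π√(r³/μ) = 2π√((6.601×10⁶)³ / 3.986×10¹⁴).
r³/μ = 7.217×10⁵ s², so T = 2π × 8.495×10² = 5.338×10³ s.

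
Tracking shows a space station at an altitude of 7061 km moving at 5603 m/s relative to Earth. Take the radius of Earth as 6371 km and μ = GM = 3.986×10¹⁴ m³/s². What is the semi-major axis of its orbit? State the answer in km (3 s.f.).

a ≈ 14300 km

r = 6371 + 7061 = 13432 km = 1.343×10⁷ m.
Vis-viva rearranged: 1/a = 2/r − v²/μ = 1.489×10⁻⁷ − 7.876×10⁻⁸ = 7.014×10⁻⁸ m⁻¹.
a = 1.426×10⁷ m = 14258 km.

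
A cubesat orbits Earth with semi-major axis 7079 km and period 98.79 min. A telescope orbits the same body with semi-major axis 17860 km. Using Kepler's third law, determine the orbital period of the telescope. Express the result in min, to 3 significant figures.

Kepler's third law: T² ∝ a³, so T₂ = T₁ (a₂/a₁)^(3/2).
a₂/a₁ = 2.523, (a₂/a₁)^(3/2) = 4.007.
T₂ = 98.79 × 4.007 = 395.9 min.

T₂ ≈ 396 min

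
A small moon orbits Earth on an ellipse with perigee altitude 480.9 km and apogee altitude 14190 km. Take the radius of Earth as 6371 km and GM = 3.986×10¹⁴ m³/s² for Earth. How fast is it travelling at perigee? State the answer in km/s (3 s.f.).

v ≈ 9.34 km/s

r_p = 6371 + 480.9 = 6851.9 km = 6.8519×10⁶ m.
r_a = 6371 + 14190 = 20561 km = 2.0561×10⁷ m.
Semi-major axis a = (r_p + r_a)/2 = 13706 km = 1.371×10⁷ m.
Vis-viva: v² = μ(2/r − 1/a) = 3.986×10¹⁴ × (2.919×10⁻⁷ − 7.296×10⁻⁸) = 8.727×10⁷ m²/s².
v = 9342 m/s = 9.342 km/s.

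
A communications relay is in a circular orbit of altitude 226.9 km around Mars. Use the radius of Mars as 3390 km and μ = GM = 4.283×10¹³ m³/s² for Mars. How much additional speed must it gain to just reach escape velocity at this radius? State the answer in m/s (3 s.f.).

r = 3390 + 226.9 = 3616.9 km = 3.6169×10⁶ m.
Circular speed v_c = √(μ/r) = 3441 m/s.
Escape speed v_esc = √(2μ/r) = √2 × v_c = 4867 m/s.
Δv = v_esc − v_c = 1425 m/s.

Δv ≈ 1430 m/s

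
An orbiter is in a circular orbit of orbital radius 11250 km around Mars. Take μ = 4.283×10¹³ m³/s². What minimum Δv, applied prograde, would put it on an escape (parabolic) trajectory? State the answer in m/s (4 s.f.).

r = 11250 km = 1.125×10⁷ m.
Circular speed v_c = √(μ/r) = 1951 m/s.
Escape speed v_esc = √(2μ/r) = √2 × v_c = 2759 m/s.
Δv = v_esc − v_c = 808.2 m/s.

Δv ≈ 808.2 m/s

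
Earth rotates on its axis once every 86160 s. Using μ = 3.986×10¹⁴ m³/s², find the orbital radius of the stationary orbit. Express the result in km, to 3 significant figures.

r_sync ≈ 42200 km

A synchronous orbit has period T, so by Kepler's third law a = (μT²/4π²)^(1/3).
μT²/4π² = 3.986×10¹⁴ × (8.616×10⁴)² / 39.48 = 7.495×10²² m³.
a = 4.216×10⁷ m = 42163 km.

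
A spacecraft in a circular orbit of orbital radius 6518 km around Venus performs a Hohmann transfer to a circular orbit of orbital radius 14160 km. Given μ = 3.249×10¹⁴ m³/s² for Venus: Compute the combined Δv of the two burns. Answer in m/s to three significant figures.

r₁ = 6518 km = 6.518×10⁶ m.
r₂ = 14160 km = 1.416×10⁷ m.
Transfer ellipse a_t = (r₁ + r₂)/2 = 1.034×10⁷ m.
At r₁: circular v_c1 = √(μ/r₁) = 7060 m/s; transfer-periapsis v_p = √[μ(2/r₁ − 1/a_t)] = 8262 m/s.
Δv₁ = v_p − v_c1 = 1202 m/s.
At r₂: circular v_c2 = √(μ/r₂) = 4790 m/s; transfer-apoapsis v_a = √[μ(2/r₂ − 1/a_t)] = 3803 m/s.
Δv₂ = v_c2 − v_a = 986.8 m/s.
Total Δv = Δv₁ + Δv₂ = 2189 m/s.

Δv_total ≈ 2190 m/s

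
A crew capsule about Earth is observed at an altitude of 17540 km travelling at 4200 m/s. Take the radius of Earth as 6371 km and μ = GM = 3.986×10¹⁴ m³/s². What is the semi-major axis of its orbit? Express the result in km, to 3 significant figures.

r = 6371 + 17540 = 23911 km = 2.391×10⁷ m.
Vis-viva rearranged: 1/a = 2/r − v²/μ = 8.364×10⁻⁸ − 4.425×10⁻⁸ = 3.939×10⁻⁸ m⁻¹.
a = 2.539×10⁷ m = 25388 km.

a ≈ 25400 km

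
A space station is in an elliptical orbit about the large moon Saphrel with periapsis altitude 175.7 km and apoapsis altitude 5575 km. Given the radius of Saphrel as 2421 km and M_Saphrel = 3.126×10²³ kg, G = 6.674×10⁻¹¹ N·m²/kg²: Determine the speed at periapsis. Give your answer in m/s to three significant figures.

μ = GM = 6.674×10⁻¹¹ × 3.126×10²³ = 2.086×10¹³ m³/s².
r_p = 2421 + 175.7 = 2596.7 km = 2.5967×10⁶ m.
r_a = 2421 + 5575 = 7996.0 km = 7.9960×10⁶ m.
Semi-major axis a = (r_p + r_a)/2 = 5296.4 km = 5.296×10⁶ m.
Vis-viva: v² = μ(2/r − 1/a) = 2.086×10¹³ × (7.702×10⁻⁷ − 1.888×10⁻⁷) = 1.213×10⁷ m²/s².
v = 3483 m/s.

v ≈ 3480 m/s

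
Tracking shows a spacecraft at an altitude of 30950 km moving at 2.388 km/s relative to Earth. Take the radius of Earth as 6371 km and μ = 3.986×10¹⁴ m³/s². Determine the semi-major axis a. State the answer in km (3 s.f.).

a ≈ 25500 km

r = 6371 + 30950 = 37321 km = 3.732×10⁷ m.
Vis-viva rearranged: 1/a = 2/r − v²/μ = 5.359×10⁻⁸ − 1.431×10⁻⁸ = 3.928×10⁻⁸ m⁻¹.
a = 2.546×10⁷ m = 25456 km.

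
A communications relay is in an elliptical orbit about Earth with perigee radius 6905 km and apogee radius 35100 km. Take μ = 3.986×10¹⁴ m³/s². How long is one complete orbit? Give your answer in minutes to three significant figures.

T ≈ 505 minutes

Semi-major axis a = (r_p + r_a)/2 = (6905.0 + 35100)/2 = 21002 km = 2.100×10⁷ m.
By Kepler's third law T = 2π√(a³/μ) = 2π × 4.821×10³ = 3.029×10⁴ s.
= 504.9 minutes.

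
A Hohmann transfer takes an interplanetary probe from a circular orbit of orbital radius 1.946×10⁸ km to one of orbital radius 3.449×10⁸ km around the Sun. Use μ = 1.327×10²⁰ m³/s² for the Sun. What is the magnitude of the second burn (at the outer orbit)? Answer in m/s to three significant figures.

Δv ≈ 2950 m/s

r₁ = 1.946×10⁸ km = 1.946×10¹¹ m.
r₂ = 3.449×10⁸ km = 3.449×10¹¹ m.
Transfer ellipse a_t = (r₁ + r₂)/2 = 2.698×10¹¹ m.
At r₁: circular v_c1 = √(μ/r₁) = 26110 m/s; transfer-perihelion v_p = √[μ(2/r₁ − 1/a_t)] = 29530 m/s.
At r₂: circular v_c2 = √(μ/r₂) = 19620 m/s; transfer-aphelion v_a = √[μ(2/r₂ − 1/a_t)] = 16660 m/s.
Δv₂ = v_c2 − v_a = 2955 m/s.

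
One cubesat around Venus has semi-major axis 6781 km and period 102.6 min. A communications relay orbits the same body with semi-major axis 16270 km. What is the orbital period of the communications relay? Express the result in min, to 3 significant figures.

Kepler's third law: T² ∝ a³, so T₂ = T₁ (a₂/a₁)^(3/2).
a₂/a₁ = 2.399, (a₂/a₁)^(3/2) = 3.717.
T₂ = 102.6 × 3.717 = 381.3 min.

T₂ ≈ 381 min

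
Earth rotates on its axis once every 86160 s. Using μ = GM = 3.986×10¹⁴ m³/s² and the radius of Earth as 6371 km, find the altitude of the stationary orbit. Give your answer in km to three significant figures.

A synchronous orbit has period T, so by Kepler's third law a = (μT²/4π²)^(1/3).
μT²/4π² = 3.986×10¹⁴ × (8.616×10⁴)² / 39.48 = 7.495×10²² m³.
a = 4.216×10⁷ m = 42163 km.
Altitude h = a − R = 42163 − 6371 = 35792 km.

h_sync ≈ 35800 km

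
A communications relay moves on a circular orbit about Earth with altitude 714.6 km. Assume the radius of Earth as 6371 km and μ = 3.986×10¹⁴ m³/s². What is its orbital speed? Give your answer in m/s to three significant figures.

v ≈ 7500 m/s

r = 6371 + 714.6 = 7085.6 km = 7.0856×10⁶ m.
For a circular orbit v = √(μ/r) = √(3.986×10¹⁴ / 7.086×10⁶) = √(5.625×10⁷) = 7500 m/s.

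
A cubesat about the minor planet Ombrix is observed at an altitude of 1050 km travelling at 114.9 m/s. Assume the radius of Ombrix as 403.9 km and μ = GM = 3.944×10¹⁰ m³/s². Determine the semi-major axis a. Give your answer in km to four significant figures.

r = 403.9 + 1050 = 1453.9 km = 1.454×10⁶ m.
Specific orbital energy ε = v²/2 − μ/r = (114.9)²/2 − 3.944×10¹⁰/1.454×10⁶ = -2.053×10⁴ J/kg.
Since ε = −μ/(2a), a = −μ/(2ε) = 9.607×10⁵ m = 960.73 km.

a ≈ 960.7 km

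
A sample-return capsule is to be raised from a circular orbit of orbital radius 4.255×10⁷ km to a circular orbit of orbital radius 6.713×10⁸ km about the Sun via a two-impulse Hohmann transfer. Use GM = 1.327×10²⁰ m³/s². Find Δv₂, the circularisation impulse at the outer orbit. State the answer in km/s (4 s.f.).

r₁ = 4.255×10⁷ km = 4.255×10¹⁰ m.
r₂ = 6.713×10⁸ km = 6.713×10¹¹ m.
Transfer ellipse a_t = (r₁ + r₂)/2 = 3.569×10¹¹ m.
At r₁: circular v_c1 = √(μ/r₁) = 55850 m/s; transfer-perihelion v_p = √[μ(2/r₁ − 1/a_t)] = 76590 m/s.
At r₂: circular v_c2 = √(μ/r₂) = 14060 m/s; transfer-aphelion v_a = √[μ(2/r₂ − 1/a_t)] = 4854 m/s.
Δv₂ = v_c2 − v_a = 9205 m/s.
= 9.205 km/s.

Δv ≈ 9.205 km/s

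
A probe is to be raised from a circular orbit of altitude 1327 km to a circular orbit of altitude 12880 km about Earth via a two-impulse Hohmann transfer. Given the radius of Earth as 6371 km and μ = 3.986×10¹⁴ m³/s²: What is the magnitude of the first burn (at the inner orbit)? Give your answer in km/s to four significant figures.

r₁ = 6371 + 1327 = 7698.0 km = 7.6980×10⁶ m.
r₂ = 6371 + 12880 = 19251 km = 1.9251×10⁷ m.
Transfer ellipse a_t = (r₁ + r₂)/2 = 1.347×10⁷ m.
At r₁: circular v_c1 = √(μ/r₁) = 7196 m/s; transfer-perigee v_p = √[μ(2/r₁ − 1/a_t)] = 8601 m/s.
Δv₁ = v_p − v_c1 = 1405 m/s.
= 1.405 km/s.

Δv ≈ 1.405 km/s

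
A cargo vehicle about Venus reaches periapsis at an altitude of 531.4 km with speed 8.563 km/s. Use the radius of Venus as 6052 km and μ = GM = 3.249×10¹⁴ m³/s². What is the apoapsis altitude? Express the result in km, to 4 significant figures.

apoapsis altitude ≈ 12970 km

r_p = 6052 + 531.4 = 6583.4 km = 6.583×10⁶ m.
Specific energy ε = v²/2 − μ/r = -1.269×10⁷ J/kg, so a = −μ/(2ε) = 1.280×10⁷ m.
The apsides satisfy r_p + r_a = 2a, so the apoapsis radius is 2a − r_p = 1.902×10⁷ m = 19022 km.
Apoapsis altitude = 19022 − 6052 = 12970 km.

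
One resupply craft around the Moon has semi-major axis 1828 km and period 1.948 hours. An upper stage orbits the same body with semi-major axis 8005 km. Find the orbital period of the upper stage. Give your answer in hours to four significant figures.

T₂ ≈ 17.85 hours

Kepler's third law: T² ∝ a³, so T₂ = T₁ (a₂/a₁)^(3/2).
a₂/a₁ = 4.379, (a₂/a₁)^(3/2) = 9.164.
T₂ = 1.948 × 9.164 = 17.85 hours.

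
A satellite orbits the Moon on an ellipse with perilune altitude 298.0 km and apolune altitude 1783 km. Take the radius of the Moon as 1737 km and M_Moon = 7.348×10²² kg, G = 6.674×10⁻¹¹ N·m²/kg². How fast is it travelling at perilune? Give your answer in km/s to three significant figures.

v ≈ 1.75 km/s

μ = GM = 6.674×10⁻¹¹ × 7.348×10²² = 4.904×10¹² m³/s².
r_p = 1737 + 298.0 = 2035.0 km = 2.0350×10⁶ m.
r_a = 1737 + 1783 = 3520.0 km = 3.5200×10⁶ m.
Semi-major axis a = (r_p + r_a)/2 = 2777.5 km = 2.778×10⁶ m.
Vis-viva: v² = μ(2/r − 1/a) = 4.904×10¹² × (9.828×10⁻⁷ − 3.600×10⁻⁷) = 3.054×10⁶ m²/s².
v = 1748 m/s = 1.748 km/s.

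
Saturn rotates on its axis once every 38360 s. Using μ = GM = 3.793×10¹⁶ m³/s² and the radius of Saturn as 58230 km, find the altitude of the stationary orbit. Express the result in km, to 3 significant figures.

A synchronous orbit has period T, so by Kepler's third law a = (μT²/4π²)^(1/3).
μT²/4π² = 3.793×10¹⁶ × (3.836×10⁴)² / 39.48 = 1.414×10²⁴ m³.
a = 1.122×10⁸ m = 1.1223×10⁵ km.
Altitude h = a − R = 1.1223×10⁵ − 58230 = 54005 km.

h_sync ≈ 54000 km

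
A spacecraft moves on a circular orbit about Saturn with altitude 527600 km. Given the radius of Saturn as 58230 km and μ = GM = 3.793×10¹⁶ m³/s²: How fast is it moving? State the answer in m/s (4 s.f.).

r = 58230 + 527600 = 585830 km = 5.8583×10⁸ m.
For a circular orbit v = √(μ/r) = √(3.793×10¹⁶ / 5.858×10⁸) = √(6.475×10⁷) = 8046 m/s.

v ≈ 8046 m/s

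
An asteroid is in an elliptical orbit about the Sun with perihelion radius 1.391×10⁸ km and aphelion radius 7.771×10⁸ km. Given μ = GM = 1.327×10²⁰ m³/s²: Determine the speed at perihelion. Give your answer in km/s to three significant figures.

v ≈ 40.2 km/s

Semi-major axis a = (r_p + r_a)/2 = 4.5810×10⁸ km = 4.581×10¹¹ m.
Vis-viva: v² = μ(2/r − 1/a) = 1.327×10²⁰ × (1.438×10⁻¹¹ − 2.183×10⁻¹²) = 1.618×10⁹ m²/s².
v = 40230 m/s = 40.23 km/s.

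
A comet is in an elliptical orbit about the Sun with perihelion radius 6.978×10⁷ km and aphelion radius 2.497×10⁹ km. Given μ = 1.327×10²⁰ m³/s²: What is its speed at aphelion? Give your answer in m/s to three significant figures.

Semi-major axis a = (r_p + r_a)/2 = 1.2834×10⁹ km = 1.283×10¹² m.
Vis-viva: v² = μ(2/r − 1/a) = 1.327×10²⁰ × (8.010×10⁻¹³ − 7.792×10⁻¹³) = 2.890×10⁶ m²/s².
v = 1700 m/s.

v ≈ 1700 m/s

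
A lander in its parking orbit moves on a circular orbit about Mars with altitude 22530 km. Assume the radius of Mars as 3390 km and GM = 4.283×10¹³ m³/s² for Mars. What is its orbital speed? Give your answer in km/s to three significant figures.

v ≈ 1.29 km/s

r = 3390 + 22530 = 25920 km = 2.5920×10⁷ m.
For a circular orbit v = √(μ/r) = √(4.283×10¹³ / 2.592×10⁷) = √(1.652×10⁶) = 1285 m/s.
That is 1.285 km/s.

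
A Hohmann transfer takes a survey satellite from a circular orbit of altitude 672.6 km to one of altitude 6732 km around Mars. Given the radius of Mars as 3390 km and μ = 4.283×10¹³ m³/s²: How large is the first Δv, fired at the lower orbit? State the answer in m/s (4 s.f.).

Δv ≈ 632.0 m/s

r₁ = 3390 + 672.6 = 4062.6 km = 4.0626×10⁶ m.
r₂ = 3390 + 6732 = 10122 km = 1.0122×10⁷ m.
Transfer ellipse a_t = (r₁ + r₂)/2 = 7.092×10⁶ m.
At r₁: circular v_c1 = √(μ/r₁) = 3247 m/s; transfer-periapsis v_p = √[μ(2/r₁ − 1/a_t)] = 3879 m/s.
Δv₁ = v_p − v_c1 = 632.0 m/s.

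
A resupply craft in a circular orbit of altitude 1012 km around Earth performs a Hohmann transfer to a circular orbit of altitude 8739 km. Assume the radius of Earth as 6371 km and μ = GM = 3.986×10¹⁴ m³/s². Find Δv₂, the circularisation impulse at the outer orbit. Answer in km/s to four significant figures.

Δv ≈ 0.9747 km/s

r₁ = 6371 + 1012 = 7383.0 km = 7.3830×10⁶ m.
r₂ = 6371 + 8739 = 15110 km = 1.5110×10⁷ m.
Transfer ellipse a_t = (r₁ + r₂)/2 = 1.125×10⁷ m.
At r₁: circular v_c1 = √(μ/r₁) = 7348 m/s; transfer-perigee v_p = √[μ(2/r₁ − 1/a_t)] = 8517 m/s.
At r₂: circular v_c2 = √(μ/r₂) = 5136 m/s; transfer-apogee v_a = √[μ(2/r₂ − 1/a_t)] = 4161 m/s.
Δv₂ = v_c2 − v_a = 974.7 m/s.
= 0.9747 km/s.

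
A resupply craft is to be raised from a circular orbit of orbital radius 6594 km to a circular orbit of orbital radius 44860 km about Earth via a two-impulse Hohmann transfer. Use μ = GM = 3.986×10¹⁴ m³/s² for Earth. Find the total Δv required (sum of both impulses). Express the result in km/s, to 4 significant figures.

Δv_total ≈ 3.964 km/s

r₁ = 6594 km = 6.594×10⁶ m.
r₂ = 44860 km = 4.486×10⁷ m.
Transfer ellipse a_t = (r₁ + r₂)/2 = 2.573×10⁷ m.
At r₁: circular v_c1 = √(μ/r₁) = 7775 m/s; transfer-perigee v_p = √[μ(2/r₁ − 1/a_t)] = 10270 m/s.
Δv₁ = v_p − v_c1 = 2492 m/s.
At r₂: circular v_c2 = √(μ/r₂) = 2981 m/s; transfer-apogee v_a = √[μ(2/r₂ − 1/a_t)] = 1509 m/s.
Δv₂ = v_c2 − v_a = 1472 m/s.
Total Δv = Δv₁ + Δv₂ = 3964 m/s = 3.964 km/s.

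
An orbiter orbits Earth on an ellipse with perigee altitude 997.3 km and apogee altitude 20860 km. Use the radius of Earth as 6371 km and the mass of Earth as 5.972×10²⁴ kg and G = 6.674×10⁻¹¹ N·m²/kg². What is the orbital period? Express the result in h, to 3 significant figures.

T ≈ 6.29 h

μ = GM = 6.674×10⁻¹¹ × 5.972×10²⁴ = 3.986×10¹⁴ m³/s².
r_p = 6371 + 997.3 = 7368.3 km = 7.3683×10⁶ m.
r_a = 6371 + 20860 = 27231 km = 2.7231×10⁷ m.
Semi-major axis a = (r_p + r_a)/2 = (7368.3 + 27231)/2 = 17300 km = 1.730×10⁷ m.
By Kepler's third law T = 2π√(a³/μ) = 2π × 3.604×10³ = 2.265×10⁴ s.
= 6.290 h.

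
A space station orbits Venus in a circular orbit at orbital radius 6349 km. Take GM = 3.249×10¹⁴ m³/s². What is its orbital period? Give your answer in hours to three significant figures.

r = 6349 km = 6.349×10⁶ m.
Kepler's third law: T = 2π√(r³/μ) = 2π√((6.349×10⁶)³ / 3.249×10¹⁴).
r³/μ = 7.877×10⁵ s², so T = 2π × 8.875×10² = 5.577×10³ s.
Converting: 5.577×10³ s ÷ 3600 = 1.549 hours.

T ≈ 1.55 hours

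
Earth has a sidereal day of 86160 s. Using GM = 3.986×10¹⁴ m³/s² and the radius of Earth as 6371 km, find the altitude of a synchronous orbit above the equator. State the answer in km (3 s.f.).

A synchronous orbit has period T, so by Kepler's third law a = (μT²/4π²)^(1/3).
μT²/4π² = 3.986×10¹⁴ × (8.616×10⁴)² / 39.48 = 7.495×10²² m³.
a = 4.216×10⁷ m = 42163 km.
Altitude h = a − R = 42163 − 6371 = 35792 km.

h_sync ≈ 35800 km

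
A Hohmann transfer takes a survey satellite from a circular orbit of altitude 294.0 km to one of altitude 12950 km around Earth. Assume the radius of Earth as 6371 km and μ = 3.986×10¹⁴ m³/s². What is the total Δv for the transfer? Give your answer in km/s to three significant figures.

Δv_total ≈ 2.99 km/s

r₁ = 6371 + 294.0 = 6665.0 km = 6.6650×10⁶ m.
r₂ = 6371 + 12950 = 19321 km = 1.9321×10⁷ m.
Transfer ellipse a_t = (r₁ + r₂)/2 = 1.299×10⁷ m.
At r₁: circular v_c1 = √(μ/r₁) = 7733 m/s; transfer-perigee v_p = √[μ(2/r₁ − 1/a_t)] = 9430 m/s.
Δv₁ = v_p − v_c1 = 1697 m/s.
At r₂: circular v_c2 = √(μ/r₂) = 4542 m/s; transfer-apogee v_a = √[μ(2/r₂ − 1/a_t)] = 3253 m/s.
Δv₂ = v_c2 − v_a = 1289 m/s.
Total Δv = Δv₁ + Δv₂ = 2986 m/s = 2.986 km/s.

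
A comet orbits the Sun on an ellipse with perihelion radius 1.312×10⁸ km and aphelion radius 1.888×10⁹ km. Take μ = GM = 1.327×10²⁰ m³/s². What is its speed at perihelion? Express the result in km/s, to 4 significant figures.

v ≈ 43.49 km/s

Semi-major axis a = (r_p + r_a)/2 = 1.0096×10⁹ km = 1.010×10¹² m.
Vis-viva: v² = μ(2/r − 1/a) = 1.327×10²⁰ × (1.524×10⁻¹¹ − 9.905×10⁻¹³) = 1.891×10⁹ m²/s².
v = 43490 m/s = 43.49 km/s.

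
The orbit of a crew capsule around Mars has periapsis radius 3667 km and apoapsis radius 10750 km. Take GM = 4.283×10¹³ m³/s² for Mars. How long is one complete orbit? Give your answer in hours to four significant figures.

T ≈ 5.161 hours

Semi-major axis a = (r_p + r_a)/2 = (3667.0 + 10750)/2 = 7208.5 km = 7.208×10⁶ m.
By Kepler's third law T = 2π√(a³/μ) = 2π × 2.957×10³ = 1.858×10⁴ s.
= 5.161 hours.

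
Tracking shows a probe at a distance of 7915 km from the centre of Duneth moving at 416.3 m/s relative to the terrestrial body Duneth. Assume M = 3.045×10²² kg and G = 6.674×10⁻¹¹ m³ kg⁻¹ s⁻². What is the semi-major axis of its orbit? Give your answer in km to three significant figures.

a ≈ 5970 km

μ = GM = 6.674×10⁻¹¹ × 3.045×10²² = 2.032×10¹² m³/s².
r = 7.915×10⁶ m.
Specific orbital energy ε = v²/2 − μ/r = (416.3)²/2 − 2.032×10¹²/7.915×10⁶ = -1.701×10⁵ J/kg.
Since ε = −μ/(2a), a = −μ/(2ε) = 5.973×10⁶ m = 5973.5 km.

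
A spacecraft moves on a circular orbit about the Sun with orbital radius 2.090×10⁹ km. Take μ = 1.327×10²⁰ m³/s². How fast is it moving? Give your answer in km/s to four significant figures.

v ≈ 7.968 km/s

r = 2.090×10⁹ km = 2.090×10¹² m.
For a circular orbit v = √(μ/r) = √(1.327×10²⁰ / 2.090×10¹²) = √(6.349×10⁷) = 7968 m/s.
That is 7.968 km/s.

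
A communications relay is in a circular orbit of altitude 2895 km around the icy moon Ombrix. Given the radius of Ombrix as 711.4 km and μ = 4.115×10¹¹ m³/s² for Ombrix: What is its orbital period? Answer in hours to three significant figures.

r = 711.4 + 2895 = 3606.4 km = 3.6064×10⁶ m.
Kepler's third law: T = 2π√(r³/μ) = 2π√((3.606×10⁶)³ / 4.115×10¹¹).
r³/μ = 1.140×10⁸ s², so T = 2π × 1.068×10⁴ = 6.708×10⁴ s.
Converting: 6.708×10⁴ s ÷ 3600 = 18.63 hours.

T ≈ 18.6 hours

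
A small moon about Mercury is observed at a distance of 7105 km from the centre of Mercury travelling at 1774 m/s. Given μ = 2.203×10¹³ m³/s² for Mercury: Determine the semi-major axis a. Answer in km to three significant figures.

r = 7.105×10⁶ m.
Vis-viva rearranged: 1/a = 2/r − v²/μ = 2.815×10⁻⁷ − 1.429×10⁻⁷ = 1.386×10⁻⁷ m⁻¹.
a = 7.213×10⁶ m = 7213.0 km.

a ≈ 7210 km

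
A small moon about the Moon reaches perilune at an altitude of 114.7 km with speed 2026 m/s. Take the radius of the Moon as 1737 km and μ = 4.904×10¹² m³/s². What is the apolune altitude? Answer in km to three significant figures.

apolune altitude ≈ 4640 km

r_p = 1737 + 114.7 = 1851.7 km = 1.852×10⁶ m.
Specific energy ε = v²/2 − μ/r = -5.960×10⁵ J/kg, so a = −μ/(2ε) = 4.114×10⁶ m.
The apsides satisfy r_p + r_a = 2a, so the apolune radius is 2a − r_p = 6.376×10⁶ m = 6375.9 km.
Apolune altitude = 6375.9 − 1737 = 4638.9 km.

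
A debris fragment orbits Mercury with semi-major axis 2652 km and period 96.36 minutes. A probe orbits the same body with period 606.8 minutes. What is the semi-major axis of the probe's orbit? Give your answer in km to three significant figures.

Kepler's third law: a³ ∝ T², so a₂ = a₁ (T₂/T₁)^(2/3).
T₂/T₁ = 6.297, (T₂/T₁)^(2/3) = 3.410.
a₂ = 2652 × 3.410 = 9044 km.

a₂ ≈ 9040 km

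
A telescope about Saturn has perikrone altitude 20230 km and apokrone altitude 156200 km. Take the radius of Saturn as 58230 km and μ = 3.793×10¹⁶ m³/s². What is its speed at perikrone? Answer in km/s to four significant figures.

r_p = 58230 + 20230 = 78460 km = 7.8460×10⁷ m.
r_a = 58230 + 156200 = 214430 km = 2.1443×10⁸ m.
Semi-major axis a = (r_p + r_a)/2 = 1.4644×10⁵ km = 1.464×10⁸ m.
Vis-viva: v² = μ(2/r − 1/a) = 3.793×10¹⁶ × (2.549×10⁻⁸ − 6.829×10⁻⁹) = 7.079×10⁸ m²/s².
v = 26610 m/s = 26.61 km/s.

v ≈ 26.61 km/s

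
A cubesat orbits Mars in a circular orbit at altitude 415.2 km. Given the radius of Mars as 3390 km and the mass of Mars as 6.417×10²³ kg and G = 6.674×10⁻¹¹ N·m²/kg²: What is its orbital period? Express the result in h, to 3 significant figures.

T ≈ 1.98 h

μ = GM = 6.674×10⁻¹¹ × 6.417×10²³ = 4.283×10¹³ m³/s².
r = 3390 + 415.2 = 3805.2 km = 3.8052×10⁶ m.
Kepler's third law: T = 2π√(r³/μ) = 2π√((3.805×10⁶)³ / 4.283×10¹³).
r³/μ = 1.287×10⁶ s², so T = 2π × 1.134×10³ = 7.127×10³ s.
Converting: 7.127×10³ s ÷ 3600 = 1.980 h.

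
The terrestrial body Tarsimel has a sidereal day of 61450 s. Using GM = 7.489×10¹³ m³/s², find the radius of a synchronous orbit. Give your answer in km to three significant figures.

r_sync ≈ 19300 km

A synchronous orbit has period T, so by Kepler's third law a = (μT²/4π²)^(1/3).
μT²/4π² = 7.489×10¹³ × (6.145×10⁴)² / 39.48 = 7.163×10²¹ m³.
a = 1.928×10⁷ m = 19277 km.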